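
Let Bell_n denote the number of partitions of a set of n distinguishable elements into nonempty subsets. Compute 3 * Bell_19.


Bell_19 can be computed from the Bell triangle or from Dobinski's identity Bell_n = (1/e) * sum_{k>=0} k^n / k!.
Computing Bell_19 = 5832742205057.
Then 3 * 5832742205057 = 17498226615171.

17498226615171


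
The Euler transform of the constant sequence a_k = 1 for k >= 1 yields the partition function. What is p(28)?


The Euler transform converts the sequence a_k = 1 into the number of integer partitions.
Using the recurrence or dynamic programming:
p(28) = 3718

3718


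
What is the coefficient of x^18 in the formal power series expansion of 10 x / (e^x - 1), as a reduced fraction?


The exponential generating function for Bernoulli numbers is
x / (e^x - 1) = sum_{k>=0} B_k x^k / k!.
So the coefficient of x^18 in 10 x / (e^x - 1) is 10 B_18 / 18!.
Computing: B_18 = 43867/798, 18! = 6402373705728000, giving
10 * 43867/798 / 6402373705728000 = 43867/510909421717094400.

43867/510909421717094400


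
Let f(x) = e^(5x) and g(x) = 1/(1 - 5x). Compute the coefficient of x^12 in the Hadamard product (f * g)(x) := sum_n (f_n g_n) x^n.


Expanding: f_k = 5^k/k! (from e^(5x)) and g_k = 5^k (from 1/(1 - 5x)). So the Hadamard coefficient (f * g)_k = 5^k 5^k / k! = (25)^k / k!.
For k = 12: 25^12/12! = 59604644775390625/479001600 = 2384185791015625/19160064.

2384185791015625/19160064


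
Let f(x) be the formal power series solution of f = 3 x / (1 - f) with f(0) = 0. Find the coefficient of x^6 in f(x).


Apply Lagrange inversion: f = 3 x * phi(f) with phi(t) = 1/(1 - t), so
[x^n] f = 3^n * (1/n) [t^(n-1)] phi(t)^n = 3^n * (1/n) [t^(n-1)] (1 - t)^(-n) = 3^n * (1/n) C(2n - 2, n - 1) = 3^n * C_{n-1}.
For n = 6: C_5 = C(10, 5) / 6 = 252/6 = 42.
With the 3^6 = 729 factor, the coefficient is 729 * 42 = 30618.

30618


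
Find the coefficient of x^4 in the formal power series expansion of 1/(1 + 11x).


Write 1/(1 + c x) = 1/(1 - (-c) x) and apply the geometric-series identity
1/(1 - y) = sum_{k>=0} y^k to get 1/(1 + c x) = sum_{k>=0} (-c)^k x^k.
So the coefficient of x^k is (-c)^k = (-1)^k * c^k.
Here c = 11 and k = 4:
(-11)^4 = 1 * 14641 = 14641

14641


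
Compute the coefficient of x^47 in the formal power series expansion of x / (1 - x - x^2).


Let f(x) = sum_{k>=0} a_k x^k. Multiplying f(x) * (1 - x - x^2) = x and matching coefficients gives a_0 = 0, a_1 = 1, and a_k = a_{k-1} + a_{k-2} for k >= 2. These are the Fibonacci numbers F_k.
Iterating from F_0 = 0, F_1 = 1:
F_0=0, F_1=1, F_2=1, F_3=2, F_4=3, F_5=5, F_6=8, F_7=13, F_8=21, F_9=34, ...
F_47 = 2971215073.

2971215073


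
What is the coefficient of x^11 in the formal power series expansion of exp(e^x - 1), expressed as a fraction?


exp(e^x - 1) is the exponential generating function for the Bell numbers Bell_k: exp(e^x - 1) = sum_{k>=0} Bell_k x^k / k!.
So the coefficient of x^11 in exp(e^x - 1) is Bell_11 / 11!.
Computing: Bell_11 = 678570 and 11! = 39916800, giving
678570/39916800 = 22619/1330560.

22619/1330560


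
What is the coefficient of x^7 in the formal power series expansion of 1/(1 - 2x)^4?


The general identity 1/(1 - c x)^r = sum_{k>=0} c^k C(k + r - 1, r - 1) x^k follows by substituting y = c x into 1/(1 - y)^r = sum_{k>=0} C(k + r - 1, r - 1) y^k.
For c = 2, r = 4, k = 7:
2^7 * C(10, 3) = 128 * 120 = 15360.

15360


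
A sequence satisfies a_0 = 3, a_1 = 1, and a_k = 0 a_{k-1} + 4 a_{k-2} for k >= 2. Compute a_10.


The characteristic equation is t^2 - 0 t - 4 = 0, with roots r_1 = 2 and r_2 = -2 (so c_1 = r_1 + r_2, c_2 = -r_1 r_2 as required).
One can use the closed form a_n = A r_1^n + B r_2^n, but direct iteration is more reliable:
a_0 = 3, a_1 = 1, a_2 = 12, a_3 = 4, a_4 = 48, a_5 = 16, a_6 = 192, a_7 = 64, a_8 = 768, a_9 = 256, a_10 = 3072.
So a_10 = 3072.

3072


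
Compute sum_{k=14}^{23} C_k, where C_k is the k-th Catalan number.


C_14 through C_23: 2674440, 9694845, 35357670, 129644790, 477638700, 1767263190, 6564120420, 24466267020, 91482563640, 343059613650
Sum = 2674440 + 9694845 + 35357670 + 129644790 + 477638700 + 1767263190 + 6564120420 + 24466267020 + 91482563640 + 343059613650
= 467994838365

467994838365


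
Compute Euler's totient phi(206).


phi(n) counts integers in [1, n] coprime to n. Using the multiplicative formula phi(n) = n * prod_{p | n} (1 - 1/p):
206 = 2 * 103, so
phi(206) = 206 * (1 - 1/2) * (1 - 1/103) = 102.

102


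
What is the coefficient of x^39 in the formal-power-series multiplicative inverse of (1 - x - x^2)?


Let the inverse be f(x) = sum_{k>=0} a_k x^k. From f(x) * (1 - x - x^2) = 1 and matching coefficients:
 x^0: a_0 = 1.
 x^1: a_1 - a_0 = 0, so a_1 = 1.
 x^k (k >= 2): a_k - a_{k-1} - a_{k-2} = 0, i.e. a_k = a_{k-1} + a_{k-2}.
This is the Fibonacci-type recurrence shifted so that a_0 = a_1 = 1.
Iterating: a_0=1, a_1=1, a_2=2, a_3=3, a_4=5, a_5=8, a_6=13, a_7=21, a_8=34, a_9=55, ...
a_39 = 102334155.

102334155


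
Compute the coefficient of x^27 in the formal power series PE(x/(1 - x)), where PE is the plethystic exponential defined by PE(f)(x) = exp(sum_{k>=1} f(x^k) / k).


For f(x) = x/(1 - x) we have
sum_{k>=1} f(x^k) / k = sum_{k>=1} (1/k) * x^k / (1 - x^k) = sum_{k, m >= 1} x^(k m) / k,
which after exponentiating simplifies to
PE(x/(1 - x)) = prod_{k>=1} 1 / (1 - x^k).
This is the generating function for the partition function p(n), so the coefficient of x^27 is p(27).
Computing p(27) by dynamic programming over parts 1, 2, ..., 27: p(27) = 3010.

3010


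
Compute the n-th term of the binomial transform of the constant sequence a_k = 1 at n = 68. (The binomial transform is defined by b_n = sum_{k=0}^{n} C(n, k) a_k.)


With a_k = 1 for all k, b_n = sum_{k=0}^{n} C(n, k) = 2^n by the binomial theorem.
For n = 68: 2^68 = 295147905179352825856.

295147905179352825856


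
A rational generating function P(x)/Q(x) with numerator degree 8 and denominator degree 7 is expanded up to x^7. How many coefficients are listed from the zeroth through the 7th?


Expanding up to x^7 gives the coefficients for x^0, x^1, ..., x^7.
That is 7 + 1 = 8 coefficients in total.

8


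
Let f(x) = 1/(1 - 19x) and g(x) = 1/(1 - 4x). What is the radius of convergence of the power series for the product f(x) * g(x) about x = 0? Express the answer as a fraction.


The radius of 1/(1 - 19x) is 1/19 (nearest singularity at x = 1/19), and the radius of 1/(1 - 4x) is 1/4.
The product f(x)*g(x) = 1/((1 - 19x)(1 - 4x)) has singularities at both 1/19 and 1/4, so its radius of convergence is the distance to the nearest one:
min(1/19, 1/4) = 1/19.

1/19


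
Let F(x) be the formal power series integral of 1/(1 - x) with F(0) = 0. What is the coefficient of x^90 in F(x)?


1/(1 - x) = sum_{k>=0} x^k. Integrating termwise and using F(0) = 0 gives
F(x) = sum_{k>=0} x^(k+1) / (k+1) = sum_{m>=1} x^m / m = -ln(1 - x).
So the coefficient of x^90 is 1/90 = 1/90.

1/90


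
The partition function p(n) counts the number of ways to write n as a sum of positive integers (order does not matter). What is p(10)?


Using the generating function prod_{k>=1} 1/(1-x^k), we compute p(10).
By dynamic programming over parts 1 through 10:
p(10) = 42

42


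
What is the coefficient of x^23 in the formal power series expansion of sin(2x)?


The Maclaurin series is sin(t) = sum_{k>=0} (-1)^k t^(2k+1) / (2k+1)!, so substituting t = 2x, only odd powers of x are nonzero, with coefficient of x^(2k+1) equal to (-1)^k 2^(2k+1) / (2k+1)!.
Write 23 = 2*11 + 1, giving the coefficient (-1)^11 * 2^23 / 23! = -8388608/25852016738884976640000 = -16/49308808782358125.

-16/49308808782358125


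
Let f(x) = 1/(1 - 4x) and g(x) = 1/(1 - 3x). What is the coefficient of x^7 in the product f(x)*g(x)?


The coefficient of x^n in f*g is the Cauchy product: sum_{k=0}^{n} a^k * b^(n-k).
With a=4, b=3, n=7:
sum_{k=0}^{7} 4^k * 3^(7-k)
= 58975

58975


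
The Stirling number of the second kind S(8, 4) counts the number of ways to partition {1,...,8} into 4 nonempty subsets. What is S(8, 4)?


Using the explicit formula S(n,k) = (1/k!) sum_{j=0}^{k} (-1)^(k-j) C(k,j) j^n:
S(8, 4) = 1701
Equivalently, S(n,k) is n! times the coefficient of x^n in the EGF (e^x - 1)^k / k!.

1701


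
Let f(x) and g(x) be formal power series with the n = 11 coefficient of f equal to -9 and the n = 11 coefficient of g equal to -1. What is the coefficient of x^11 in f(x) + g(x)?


Addition of formal power series is termwise.
The coefficient of x^11 in f + g = -9 + -1
= -10

-10


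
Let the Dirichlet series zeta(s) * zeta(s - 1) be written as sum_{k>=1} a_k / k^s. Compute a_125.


Convolution gives a_k = sum_{d | k} d * 1 = sum_{d | k} d = sigma(k), the sum of positive divisors of k.
For k = 125, the divisors are 1, 5, 25, 125, so
sigma(125) = 1 + 5 + 25 + 125 = 156.

156


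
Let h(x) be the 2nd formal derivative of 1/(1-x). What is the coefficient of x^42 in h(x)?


Differentiating 2 times: d^2/dx^2 [1/(1-x)] = 2!/(1-x)^3.
The expansion 1/(1-x)^3 = sum_{k>=0} C(k+2, 2) x^k, so the coefficient of x^n in 2!/(1-x)^3 is 2! * C(n+2, 2).
For n = 42: 2 * C(44, 2) = 2 * 946 = 1892

1892


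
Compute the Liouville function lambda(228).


The Liouville function is lambda(k) = (-1)^Omega(k), where Omega(k) counts the prime factors of k with multiplicity.
Factoring: 228 = 2 * 2 * 3 * 19, so Omega(228) = 4.
lambda(228) = (-1)^4 = 1.

1


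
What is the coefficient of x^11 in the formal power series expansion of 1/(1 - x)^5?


The expansion 1/(1 - x)^r = sum_{k>=0} C(k + r - 1, r - 1) x^k follows from the multiset / negative-binomial theorem (or from repeated differentiation of the geometric series).
For r = 5 and k = 11:
C(15, 4) = 1307674368000 / (24 * 39916800) = 1365.

1365


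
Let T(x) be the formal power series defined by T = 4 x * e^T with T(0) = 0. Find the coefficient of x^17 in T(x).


Apply the Lagrange inversion formula: if T = 4 x * phi(T) with phi(t) = e^t, then
[x^n] T = 4^n * (1/n) [t^(n-1)] phi(t)^n = 4^n * (1/n) [t^(n-1)] e^(n t) = 4^n * (1/n) * n^(n-1) / (n-1)! = 4^n * n^(n-1) / n!.
When c = 1 this is the Cayley count of rooted labeled trees on n vertices, divided by n!.
For n = 17: 4^17 * 17^16 / 17! = 17179869184 * 48661191875666868481/355687428096000 = 1500734056829978302480384/638512875.

1500734056829978302480384/638512875


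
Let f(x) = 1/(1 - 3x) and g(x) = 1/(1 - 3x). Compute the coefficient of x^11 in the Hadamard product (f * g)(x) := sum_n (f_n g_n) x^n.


f has coefficients f_k = 3^k and g has coefficients g_k = 3^k, so the Hadamard product has coefficient (f*g)_k = 3^k * 3^k = 9^k.
For k = 11: 9^11 = 31381059609.

31381059609


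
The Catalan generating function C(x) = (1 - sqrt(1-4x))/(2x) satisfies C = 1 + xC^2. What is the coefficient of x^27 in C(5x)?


Substituting x -> 5x scales the n-th coefficient by 5^n, so [x^27] C(5x) = 5^27 * C_27.
C_27 = C(2*27, 27)/(28) = 1946939425648112/28 = 69533550916004.
So 5^27 * 69533550916004 = 7450580596923828125 * 69533550916004 = 518065325289994478225708007812500.

518065325289994478225708007812500


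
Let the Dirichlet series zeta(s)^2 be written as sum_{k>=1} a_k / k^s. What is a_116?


The Dirichlet convolution of the constant function 1 with itself gives (1 * 1)(k) = sum_{d | k} 1 = d(k), the number of positive divisors of k.
Since zeta(s) = sum_{k>=1} 1/k^s, we have zeta(s)^2 = sum_{k>=1} d(k)/k^s, so a_k = d(k).
For k = 116: the divisors are 1, 2, 4, 29, 58, 116.
Count = 6.

6


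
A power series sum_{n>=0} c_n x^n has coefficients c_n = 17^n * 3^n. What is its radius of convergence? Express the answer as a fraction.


By the root test (Cauchy-Hadamard), the radius is R = 1 / limsup_n |c_n|^(1/n).
Here |c_n|^(1/n) = (17^n * 3^n)^(1/n) = 17 * 3 = 51 for all n.
So R = 1/51 = 1/51.

1/51


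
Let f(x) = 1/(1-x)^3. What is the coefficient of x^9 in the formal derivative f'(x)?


Differentiate: d/dx [ 1/(1-x)^r ] = r / (1-x)^(r+1).
Here r = 3, so f'(x) = 3 / (1-x)^4.
The expansion of 1/(1-x)^(r+1) has coefficient of x^n equal to C(n+r, r).
So the coefficient of x^9 in f'(x) is
3 * C(12, 3) = 3 * 220 = 660

660


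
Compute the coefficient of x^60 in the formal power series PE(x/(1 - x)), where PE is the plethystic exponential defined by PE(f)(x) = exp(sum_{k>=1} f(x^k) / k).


For f(x) = x/(1 - x) we have
sum_{k>=1} f(x^k) / k = sum_{k>=1} (1/k) * x^k / (1 - x^k) = sum_{k, m >= 1} x^(k m) / k,
which after exponentiating simplifies to
PE(x/(1 - x)) = prod_{k>=1} 1 / (1 - x^k).
This is the generating function for the partition function p(n), so the coefficient of x^60 is p(60).
Computing p(60) by dynamic programming over parts 1, 2, ..., 60: p(60) = 966467.

966467


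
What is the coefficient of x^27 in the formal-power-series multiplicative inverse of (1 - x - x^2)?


Let the inverse be f(x) = sum_{k>=0} a_k x^k. From f(x) * (1 - x - x^2) = 1 and matching coefficients:
 x^0: a_0 = 1.
 x^1: a_1 - a_0 = 0, so a_1 = 1.
 x^k (k >= 2): a_k - a_{k-1} - a_{k-2} = 0, i.e. a_k = a_{k-1} + a_{k-2}.
This is the Fibonacci-type recurrence shifted so that a_0 = a_1 = 1.
Iterating: a_0=1, a_1=1, a_2=2, a_3=3, a_4=5, a_5=8, a_6=13, a_7=21, a_8=34, a_9=55, ...
a_27 = 317811.

317811


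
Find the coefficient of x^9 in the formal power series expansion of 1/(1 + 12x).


Write 1/(1 + c x) = 1/(1 - (-c) x) and apply the geometric-series identity
1/(1 - y) = sum_{k>=0} y^k to get 1/(1 + c x) = sum_{k>=0} (-c)^k x^k.
So the coefficient of x^k is (-c)^k = (-1)^k * c^k.
Here c = 12 and k = 9:
(-12)^9 = -1 * 5159780352 = -5159780352

-5159780352


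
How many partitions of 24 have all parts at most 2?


Using the generating function (1-x)^(-1)(1-x^2)^(-1),
the coefficient of x^24 counts these restricted partitions.
Result = 13

13


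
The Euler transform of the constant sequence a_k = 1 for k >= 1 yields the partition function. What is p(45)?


The Euler transform converts the sequence a_k = 1 into the number of integer partitions.
Using the recurrence or dynamic programming:
p(45) = 89134

89134


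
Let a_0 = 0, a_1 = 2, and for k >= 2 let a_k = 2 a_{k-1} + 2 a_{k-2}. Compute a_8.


Iterating the recurrence forward:
a_0 = 0
a_1 = 2
a_2 = 2*2 + 2*0 = 4
a_3 = 2*4 + 2*2 = 12
a_4 = 2*12 + 2*4 = 32
a_5 = 2*32 + 2*12 = 88
a_6 = 2*88 + 2*32 = 240
a_7 = 2*240 + 2*88 = 656
a_8 = 2*656 + 2*240 = 1792
So a_8 = 1792.

1792


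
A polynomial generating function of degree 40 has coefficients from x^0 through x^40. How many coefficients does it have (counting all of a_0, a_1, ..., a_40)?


A polynomial of degree 40 takes the form a_0 + a_1 x + ... + a_40 x^40.
The number of coefficients is 40 + 1 = 41.

41


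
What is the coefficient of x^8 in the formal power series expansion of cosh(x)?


The Maclaurin series is cosh(t) = sum_{m>=0} t^(2m) / (2m)!, so substituting t = x, only even powers of x are nonzero, with coefficient of x^(2m) equal to 1 / (2m)!.
For x^8 the coefficient is 1/8! = 1/40320 = 1/40320.

1/40320


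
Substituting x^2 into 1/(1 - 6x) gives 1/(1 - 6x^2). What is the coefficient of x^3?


Since 1/(1 - 6x^2) only has even powers of x,
the coefficient of x^3 (odd) is 0.

0


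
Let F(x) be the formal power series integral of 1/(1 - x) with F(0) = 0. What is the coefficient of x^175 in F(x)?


1/(1 - x) = sum_{k>=0} x^k. Integrating termwise and using F(0) = 0 gives
F(x) = sum_{k>=0} x^(k+1) / (k+1) = sum_{m>=1} x^m / m = -ln(1 - x).
So the coefficient of x^175 is 1/175 = 1/175.

1/175


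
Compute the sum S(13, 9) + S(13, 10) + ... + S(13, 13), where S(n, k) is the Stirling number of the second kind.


By definition, S(n, k) counts partitions of an n-set into exactly k nonempty blocks.
Computing row n = 13 for k = 9..13:
S(13, k): 359502, 39325, 2431, 78, 1
Sum = 401337.

401337


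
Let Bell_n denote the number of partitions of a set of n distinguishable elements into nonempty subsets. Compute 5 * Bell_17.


Bell_17 can be computed from the Bell triangle or from Dobinski's identity Bell_n = (1/e) * sum_{k>=0} k^n / k!.
Computing Bell_17 = 82864869804.
Then 5 * 82864869804 = 414324349020.

414324349020


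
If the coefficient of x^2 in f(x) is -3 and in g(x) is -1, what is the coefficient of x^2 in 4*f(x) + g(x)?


Scalar multiplication scales coefficients: 4 * -3 = -12.
Then add the g coefficient: -12 + -1
= -13

-13


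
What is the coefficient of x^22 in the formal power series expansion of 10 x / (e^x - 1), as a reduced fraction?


The exponential generating function for Bernoulli numbers is
x / (e^x - 1) = sum_{k>=0} B_k x^k / k!.
So the coefficient of x^22 in 10 x / (e^x - 1) is 10 B_22 / 22!.
Computing: B_22 = 854513/138, 22! = 1124000727777607680000, giving
10 * 854513/138 / 1124000727777607680000 = 77683/1410110003939180544000.

77683/1410110003939180544000


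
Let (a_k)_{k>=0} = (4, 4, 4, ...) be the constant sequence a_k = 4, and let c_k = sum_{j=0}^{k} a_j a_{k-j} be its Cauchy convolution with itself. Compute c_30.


Since a_j = 4 for all j >= 0, the convolution sum becomes
c_k = sum_{j=0}^{k} 4 * 4 = 16 * (k + 1).
Equivalently, the generating function of (a_k) is 4/(1 - x) and its square is 16/(1 - x)^2 = sum_{k>=0} 16(k + 1) x^k.
For k = 30: 16 * 31 = 496.

496


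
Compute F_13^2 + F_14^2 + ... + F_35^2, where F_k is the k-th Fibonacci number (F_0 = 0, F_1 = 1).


There is a standard identity sum_{k=0}^{N} F_k^2 = F_N * F_{N+1} (proved inductively from the telescoping relation F_k^2 = F_k F_{k+1} - F_{k-1} F_k). Then
sum_{k=13}^{35} F_k^2 = F_35 F_36 - F_12 F_13.
Computing: F_35 = 9227465, F_36 = 14930352, F_12 = 144, F_13 = 233.
Sum = 9227465 * 14930352 - 144 * 233 = 137769300484128.

137769300484128


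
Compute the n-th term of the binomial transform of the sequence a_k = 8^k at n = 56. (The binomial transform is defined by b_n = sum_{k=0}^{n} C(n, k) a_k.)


With a_k = 8^k, b_n = sum_{k=0}^{n} C(n, k) 8^k = (1 + 8)^n by the binomial theorem.
For n = 56: (1 + 8)^56 = 9^56 = 273892744995340833777347939263771534786080723599733441.

273892744995340833777347939263771534786080723599733441


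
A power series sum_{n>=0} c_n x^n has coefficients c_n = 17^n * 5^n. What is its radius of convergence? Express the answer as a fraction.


By the root test (Cauchy-Hadamard), the radius is R = 1 / limsup_n |c_n|^(1/n).
Here |c_n|^(1/n) = (17^n * 5^n)^(1/n) = 17 * 5 = 85 for all n.
So R = 1/85 = 1/85.

1/85


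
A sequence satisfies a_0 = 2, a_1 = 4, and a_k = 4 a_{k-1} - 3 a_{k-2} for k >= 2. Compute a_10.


The characteristic equation is t^2 - 4 t + 3 = 0, with roots r_1 = 3 and r_2 = 1 (so c_1 = r_1 + r_2, c_2 = -r_1 r_2 as required).
One can use the closed form a_n = A r_1^n + B r_2^n, but direct iteration is more reliable:
a_0 = 2, a_1 = 4, a_2 = 10, a_3 = 28, a_4 = 82, a_5 = 244, a_6 = 730, a_7 = 2188, a_8 = 6562, a_9 = 19684, a_10 = 59050.
So a_10 = 59050.

59050


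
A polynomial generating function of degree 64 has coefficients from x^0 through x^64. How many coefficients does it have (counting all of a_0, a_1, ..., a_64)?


A polynomial of degree 64 takes the form a_0 + a_1 x + ... + a_64 x^64.
The number of coefficients is 64 + 1 = 65.

65


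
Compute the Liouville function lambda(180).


The Liouville function is lambda(k) = (-1)^Omega(k), where Omega(k) counts the prime factors of k with multiplicity.
Factoring: 180 = 2 * 2 * 3 * 3 * 5, so Omega(180) = 5.
lambda(180) = (-1)^5 = -1.

-1


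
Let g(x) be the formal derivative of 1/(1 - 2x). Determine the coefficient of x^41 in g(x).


Differentiate termwise: d/dx sum_{k>=0} 2^k x^k = sum_{k>=1} k 2^k x^(k-1) = sum_{j>=0} (j+1) 2^(j+1) x^j.
Equivalently, d/dx [1/(1 - 2x)] = 2/(1 - 2x)^2.
For j = 41: 42 * 2^42 = 42 * 4398046511104 = 184717953466368.

184717953466368


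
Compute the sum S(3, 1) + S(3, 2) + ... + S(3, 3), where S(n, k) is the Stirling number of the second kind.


By definition, S(n, k) counts partitions of an n-set into exactly k nonempty blocks.
Computing row n = 3 for k = 1..3:
S(3, k): 1, 3, 1
Sum = 5. (This equals Bell_3 since the sum runs over all k.)

5


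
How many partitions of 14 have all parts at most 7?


Using the generating function (1-x)^(-1)(1-x^2)^(-1)...(1-x^7)^(-1),
the coefficient of x^14 counts these restricted partitions.
Result = 105

105


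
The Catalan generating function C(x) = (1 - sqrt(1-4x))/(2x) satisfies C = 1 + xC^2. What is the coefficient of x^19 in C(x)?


Substituting x -> x scales the n-th coefficient by 1, so [x^19] C(x) = C_19.
C_19 = C(2*19, 19)/(20) = 35345263800/20 = 1767263190.
= 1767263190.

1767263190


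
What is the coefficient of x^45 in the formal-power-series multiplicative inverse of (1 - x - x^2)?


Let the inverse be f(x) = sum_{k>=0} a_k x^k. From f(x) * (1 - x - x^2) = 1 and matching coefficients:
 x^0: a_0 = 1.
 x^1: a_1 - a_0 = 0, so a_1 = 1.
 x^k (k >= 2): a_k - a_{k-1} - a_{k-2} = 0, i.e. a_k = a_{k-1} + a_{k-2}.
This is the Fibonacci-type recurrence shifted so that a_0 = a_1 = 1.
Iterating: a_0=1, a_1=1, a_2=2, a_3=3, a_4=5, a_5=8, a_6=13, a_7=21, a_8=34, a_9=55, ...
a_45 = 1836311903.

1836311903


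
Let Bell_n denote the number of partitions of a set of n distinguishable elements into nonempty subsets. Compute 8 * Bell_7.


Bell_7 can be computed from the Bell triangle or from Dobinski's identity Bell_n = (1/e) * sum_{k>=0} k^n / k!.
Computing Bell_7 = 877.
Then 8 * 877 = 7016.

7016


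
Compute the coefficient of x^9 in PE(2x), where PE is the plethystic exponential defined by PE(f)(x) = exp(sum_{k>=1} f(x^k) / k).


With f(x) = 2x, the exponent is sum_{k>=1} 2 x^k / k = 2 * (-ln(1 - x)). Exponentiating:
PE(2x) = exp(-2 ln(1 - x)) = 1/(1 - x)^2.
By the negative binomial expansion, [x^n] 1/(1 - x)^2 = C(n + 1, 1).
For n = 9: C(10, 1) = 10.

10


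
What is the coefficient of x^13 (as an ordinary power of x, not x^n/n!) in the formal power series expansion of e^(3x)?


The exponential series is e^y = sum_{k>=0} y^k / k!. Substituting y = 3x gives
e^(3x) = sum_{k>=0} 3^k x^k / k!.
So the coefficient of x^n is a^n/n! with a = 3, n = 13:
3^13 / 13! = 1594323/6227020800 = 6561/25625600

6561/25625600


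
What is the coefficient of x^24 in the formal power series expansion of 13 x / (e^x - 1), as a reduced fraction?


The exponential generating function for Bernoulli numbers is
x / (e^x - 1) = sum_{k>=0} B_k x^k / k!.
So the coefficient of x^24 in 13 x / (e^x - 1) is 13 B_24 / 24!.
Computing: B_24 = -236364091/2730, 24! = 620448401733239439360000, giving
13 * -236364091/2730 / 620448401733239439360000 = -236364091/130294164363980282265600000.

-236364091/130294164363980282265600000


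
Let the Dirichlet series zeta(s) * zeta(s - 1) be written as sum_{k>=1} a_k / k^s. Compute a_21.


Convolution gives a_k = sum_{d | k} d * 1 = sum_{d | k} d = sigma(k), the sum of positive divisors of k.
For k = 21, the divisors are 1, 3, 7, 21, so
sigma(21) = 1 + 3 + 7 + 21 = 32.

32


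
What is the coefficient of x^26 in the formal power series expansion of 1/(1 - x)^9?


The negative binomial / multiset identity is
1/(1 - x)^r = sum_{k>=0} C(k + r - 1, r - 1) x^k.
Here r = 9 and k = 26, so the coefficient is
C(26 + 8, 8) = C(34, 8)
= 18156204

18156204


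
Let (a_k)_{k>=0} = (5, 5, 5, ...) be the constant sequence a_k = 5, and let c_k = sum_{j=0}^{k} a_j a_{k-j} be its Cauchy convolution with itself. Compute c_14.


Since a_j = 5 for all j >= 0, the convolution sum becomes
c_k = sum_{j=0}^{k} 5 * 5 = 25 * (k + 1).
Equivalently, the generating function of (a_k) is 5/(1 - x) and its square is 25/(1 - x)^2 = sum_{k>=0} 25(k + 1) x^k.
For k = 14: 25 * 15 = 375.

375


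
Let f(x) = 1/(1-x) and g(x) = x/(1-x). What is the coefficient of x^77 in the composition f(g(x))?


First simplify the composition: f(g(x)) = 1/(1 - x/(1-x)) = (1-x)/((1-x) - x) = (1-x)/(1-2x).
Now extract the coefficient. Write (1-x)/(1-2x) = 1/(1-2x) - x/(1-2x).
The coefficient of x^n in 1/(1-2x) is 2^n, and in x/(1-2x) is 2^(n-1) (for n >= 1).
So the coefficient of x^77 is 2^77 - 2^76 = 151115727451828646838272 - 75557863725914323419136 = 75557863725914323419136.

75557863725914323419136


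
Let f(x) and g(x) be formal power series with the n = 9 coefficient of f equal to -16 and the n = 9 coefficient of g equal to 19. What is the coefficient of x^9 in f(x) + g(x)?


Addition of formal power series is termwise.
The coefficient of x^9 in f + g = -16 + 19
= 3

3


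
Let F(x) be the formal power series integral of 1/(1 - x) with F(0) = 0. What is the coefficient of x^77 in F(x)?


1/(1 - x) = sum_{k>=0} x^k. Integrating termwise and using F(0) = 0 gives
F(x) = sum_{k>=0} x^(k+1) / (k+1) = sum_{m>=1} x^m / m = -ln(1 - x).
So the coefficient of x^77 is 1/77 = 1/77.

1/77


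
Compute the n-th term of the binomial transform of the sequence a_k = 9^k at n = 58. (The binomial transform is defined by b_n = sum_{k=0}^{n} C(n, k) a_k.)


With a_k = 9^k, b_n = sum_{k=0}^{n} C(n, k) 9^k = (1 + 9)^n by the binomial theorem.
For n = 58: (1 + 9)^58 = 10^58 = 10000000000000000000000000000000000000000000000000000000000.

10000000000000000000000000000000000000000000000000000000000


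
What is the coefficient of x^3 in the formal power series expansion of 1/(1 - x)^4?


The expansion 1/(1 - x)^r = sum_{k>=0} C(k + r - 1, r - 1) x^k follows from the multiset / negative-binomial theorem (or from repeated differentiation of the geometric series).
For r = 4 and k = 3:
C(6, 3) = 720 / (6 * 6) = 20.

20


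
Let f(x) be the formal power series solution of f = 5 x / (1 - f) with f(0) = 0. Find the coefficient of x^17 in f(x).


Apply Lagrange inversion: f = 5 x * phi(f) with phi(t) = 1/(1 - t), so
[x^n] f = 5^n * (1/n) [t^(n-1)] phi(t)^n = 5^n * (1/n) [t^(n-1)] (1 - t)^(-n) = 5^n * (1/n) C(2n - 2, n - 1) = 5^n * C_{n-1}.
For n = 17: C_16 = C(32, 16) / 17 = 601080390/17 = 35357670.
With the 5^17 = 762939453125 factor, the coefficient is 762939453125 * 35357670 = 26975761413574218750.

26975761413574218750


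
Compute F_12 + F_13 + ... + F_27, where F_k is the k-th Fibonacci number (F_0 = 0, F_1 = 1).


Use the identity sum_{k=0}^{N} F_k = F_{N+2} - 1 (which follows from F_{k+2} - F_{k+1} = F_k). Then
sum_{k=12}^{27} F_k = (F_{29} - 1) - (F_{13} - 1) = F_{29} - F_{13}.
Computing: F_{29} = 514229, F_{13} = 233, so
Sum = 514229 - 233 = 513996.

513996


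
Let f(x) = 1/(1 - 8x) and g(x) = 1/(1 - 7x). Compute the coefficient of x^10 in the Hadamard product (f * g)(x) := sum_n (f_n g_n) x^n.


f has coefficients f_k = 8^k and g has coefficients g_k = 7^k, so the Hadamard product has coefficient (f*g)_k = 8^k * 7^k = 56^k.
For k = 10: 56^10 = 303305489096114176.

303305489096114176


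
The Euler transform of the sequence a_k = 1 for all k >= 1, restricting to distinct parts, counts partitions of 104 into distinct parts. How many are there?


Partitions of 104 into distinct parts can be computed via generating function.
Product (1+x)(1+x^2)(1+x^3)...
The coefficient of x^104 = 618784

618784


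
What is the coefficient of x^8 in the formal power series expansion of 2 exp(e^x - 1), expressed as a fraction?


exp(e^x - 1) is the exponential generating function for the Bell numbers Bell_k: exp(e^x - 1) = sum_{k>=0} Bell_k x^k / k!.
So the coefficient of x^8 in 2 exp(e^x - 1) is 2 Bell_8 / 8!.
Computing: Bell_8 = 4140 and 8! = 40320, giving
2 * 4140/40320 = 23/112.

23/112


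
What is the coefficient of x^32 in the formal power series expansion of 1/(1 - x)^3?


The negative binomial / multiset identity is
1/(1 - x)^r = sum_{k>=0} C(k + r - 1, r - 1) x^k.
Here r = 3 and k = 32, so the coefficient is
C(32 + 2, 2) = C(34, 2)
= 561

561


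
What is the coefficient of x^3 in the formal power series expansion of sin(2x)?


The Maclaurin series is sin(t) = sum_{k>=0} (-1)^k t^(2k+1) / (2k+1)!, so substituting t = 2x, only odd powers of x are nonzero, with coefficient of x^(2k+1) equal to (-1)^k 2^(2k+1) / (2k+1)!.
Write 3 = 2*1 + 1, giving the coefficient (-1)^1 * 2^3 / 3! = -8/6 = -4/3.

-4/3


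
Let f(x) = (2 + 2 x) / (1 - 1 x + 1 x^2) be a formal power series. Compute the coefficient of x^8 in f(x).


Write f(x) = sum_{k>=0} a_k x^k. Multiplying both sides by 1 - 1 x + 1 x^2 gives
(1 - 1 x + 1 x^2) sum_{k>=0} a_k x^k = 2 + 2 x.
Matching coefficients:
 x^0: a_0 = 2
 x^1: a_1 - 1 a_0 = 2  =>  a_1 = 1*2 + 2 = 4
 x^k (k >= 2): a_k = 1 a_{k-1} - 1 a_{k-2}.
Iterating: a_2 = 2, a_3 = -2, a_4 = -4, a_5 = -2, a_6 = 2, a_7 = 4, a_8 = 2.
So the coefficient of x^8 is 2.

2


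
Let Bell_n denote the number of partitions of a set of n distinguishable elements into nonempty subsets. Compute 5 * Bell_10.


Bell_10 can be computed from the Bell triangle or from Dobinski's identity Bell_n = (1/e) * sum_{k>=0} k^n / k!.
Computing Bell_10 = 115975.
Then 5 * 115975 = 579875.

579875


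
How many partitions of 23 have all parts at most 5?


Using the generating function (1-x)^(-1)(1-x^2)^(-1)...(1-x^5)^(-1),
the coefficient of x^23 counts these restricted partitions.
Result = 291

291


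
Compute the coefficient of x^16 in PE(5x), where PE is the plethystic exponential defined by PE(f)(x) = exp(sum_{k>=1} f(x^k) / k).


With f(x) = 5x, the exponent is sum_{k>=1} 5 x^k / k = 5 * (-ln(1 - x)). Exponentiating:
PE(5x) = exp(-5 ln(1 - x)) = 1/(1 - x)^5.
By the negative binomial expansion, [x^n] 1/(1 - x)^5 = C(n + 4, 4).
For n = 16: C(20, 4) = 4845.

4845


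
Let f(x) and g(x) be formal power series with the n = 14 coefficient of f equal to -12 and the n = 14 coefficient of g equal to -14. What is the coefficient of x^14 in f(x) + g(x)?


Addition of formal power series is termwise.
The coefficient of x^14 in f + g = -12 + -14
= -26

-26


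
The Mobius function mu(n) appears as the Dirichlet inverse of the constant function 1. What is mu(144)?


144 has a squared prime factor, so mu(144) = 0.
Factorization reveals a repeated prime.

0


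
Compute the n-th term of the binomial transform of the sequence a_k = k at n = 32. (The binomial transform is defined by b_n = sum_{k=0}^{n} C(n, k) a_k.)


With a_k = k, b_n = sum_{k=0}^{n} C(n, k) k. Using k * C(n, k) = n * C(n-1, k-1) gives b_n = n * sum_{k>=1} C(n-1, k-1) = n * 2^(n-1).
For n = 32: 32 * 2^31 = 32 * 2147483648 = 68719476736.

68719476736


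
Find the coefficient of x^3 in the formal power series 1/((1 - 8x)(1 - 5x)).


By partial fractions or Cauchy convolution:
The coefficient equals sum_{k=0}^{3} 8^k * 5^(3-k).
= 1157

1157


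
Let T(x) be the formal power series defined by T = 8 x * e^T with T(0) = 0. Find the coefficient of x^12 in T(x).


Apply the Lagrange inversion formula: if T = 8 x * phi(T) with phi(t) = e^t, then
[x^n] T = 8^n * (1/n) [t^(n-1)] phi(t)^n = 8^n * (1/n) [t^(n-1)] e^(n t) = 8^n * (1/n) * n^(n-1) / (n-1)! = 8^n * n^(n-1) / n!.
When c = 1 this is the Cayley count of rooted labeled trees on n vertices, divided by n!.
For n = 12: 8^12 * 12^11 / 12! = 68719476736 * 743008370688/479001600 = 205195258022068224/1925.

205195258022068224/1925


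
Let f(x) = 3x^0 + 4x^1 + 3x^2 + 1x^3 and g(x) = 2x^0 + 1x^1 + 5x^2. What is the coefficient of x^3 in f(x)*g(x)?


Cauchy product at x^3:
4*5 + 3*1 + 1*2
= 25

25


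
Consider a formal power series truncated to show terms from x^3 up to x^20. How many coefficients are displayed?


From x^3 to x^20 inclusive, the count is 20 - 3 + 1 = 18.

18


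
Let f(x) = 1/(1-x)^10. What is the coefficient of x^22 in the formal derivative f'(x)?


Differentiate: d/dx [ 1/(1-x)^r ] = r / (1-x)^(r+1).
Here r = 10, so f'(x) = 10 / (1-x)^11.
The expansion of 1/(1-x)^(r+1) has coefficient of x^n equal to C(n+r, r).
So the coefficient of x^22 in f'(x) is
10 * C(32, 10) = 10 * 64512240 = 645122400

645122400


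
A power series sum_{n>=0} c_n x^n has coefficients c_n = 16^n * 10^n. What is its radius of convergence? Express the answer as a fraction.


By the root test (Cauchy-Hadamard), the radius is R = 1 / limsup_n |c_n|^(1/n).
Here |c_n|^(1/n) = (16^n * 10^n)^(1/n) = 16 * 10 = 160 for all n.
So R = 1/160 = 1/160.

1/160


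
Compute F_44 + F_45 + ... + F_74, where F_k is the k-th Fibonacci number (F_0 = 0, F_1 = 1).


Use the identity sum_{k=0}^{N} F_k = F_{N+2} - 1 (which follows from F_{k+2} - F_{k+1} = F_k). Then
sum_{k=44}^{74} F_k = (F_{76} - 1) - (F_{45} - 1) = F_{76} - F_{45}.
Computing: F_{76} = 3416454622906707, F_{45} = 1134903170, so
Sum = 3416454622906707 - 1134903170 = 3416453488003537.

3416453488003537


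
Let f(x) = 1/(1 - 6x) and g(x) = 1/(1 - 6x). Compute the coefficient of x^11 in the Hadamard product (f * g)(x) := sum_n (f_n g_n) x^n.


f has coefficients f_k = 6^k and g has coefficients g_k = 6^k, so the Hadamard product has coefficient (f*g)_k = 6^k * 6^k = 36^k.
For k = 11: 36^11 = 131621703842267136.

131621703842267136


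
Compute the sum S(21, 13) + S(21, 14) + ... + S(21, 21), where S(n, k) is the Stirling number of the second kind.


By definition, S(n, k) counts partitions of an n-set into exactly k nonempty blocks.
Computing row n = 21 for k = 13..21:
S(21, k): 1204909218331, 149304004500, 13087462580, 809944464, 34952799, 1023435, 19285, 210, 1
Sum = 1368146625605.

1368146625605


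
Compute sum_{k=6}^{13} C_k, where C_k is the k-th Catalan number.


C_6 through C_13: 132, 429, 1430, 4862, 16796, 58786, 208012, 742900
Sum = 132 + 429 + 1430 + 4862 + 16796 + 58786 + 208012 + 742900
= 1033347

1033347


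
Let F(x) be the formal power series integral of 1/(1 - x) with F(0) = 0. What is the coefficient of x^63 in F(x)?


1/(1 - x) = sum_{k>=0} x^k. Integrating termwise and using F(0) = 0 gives
F(x) = sum_{k>=0} x^(k+1) / (k+1) = sum_{m>=1} x^m / m = -ln(1 - x).
So the coefficient of x^63 is 1/63 = 1/63.

1/63


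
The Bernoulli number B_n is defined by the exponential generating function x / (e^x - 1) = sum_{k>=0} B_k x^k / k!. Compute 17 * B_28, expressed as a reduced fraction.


Bernoulli numbers can also be computed recursively via B_0 = 1 and sum_{j=0}^{m} C(m+1, j) B_j = 0 for m >= 1. Odd-index Bernoulli numbers vanish for k >= 3.
Computing B_28 = -23749461029/870, so 17 * B_28 = 17 * -23749461029/870 = -403740837493/870.

-403740837493/870


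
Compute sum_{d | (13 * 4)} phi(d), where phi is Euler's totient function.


First, 13 * 4 = 52. One classical identity is sum_{d | n} phi(d) = n (each k in [1, n] has a unique gcd with n, and among the k's with gcd(k, n) = n/d there are phi(d) of them). So the sum equals 52. We also verify directly:
Divisors of 52: 1, 2, 4, 13, 26, 52.
phi values: 1, 1, 2, 12, 12, 24.
Sum = 52.

52


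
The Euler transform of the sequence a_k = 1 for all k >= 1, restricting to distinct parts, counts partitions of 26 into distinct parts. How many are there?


Partitions of 26 into distinct parts can be computed via generating function.
Product (1+x)(1+x^2)(1+x^3)...
The coefficient of x^26 = 165

165


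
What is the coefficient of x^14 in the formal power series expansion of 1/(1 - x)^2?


The expansion 1/(1 - x)^r = sum_{k>=0} C(k + r - 1, r - 1) x^k follows from the multiset / negative-binomial theorem (or from repeated differentiation of the geometric series).
For r = 2 and k = 14:
C(15, 1) = 1307674368000 / (1 * 87178291200) = 15.

15


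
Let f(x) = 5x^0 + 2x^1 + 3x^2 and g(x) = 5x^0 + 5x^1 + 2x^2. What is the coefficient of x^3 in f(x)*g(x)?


Cauchy product at x^3:
2*2 + 3*5
= 19

19


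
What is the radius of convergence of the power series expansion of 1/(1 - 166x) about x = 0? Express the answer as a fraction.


Expanding 1/(1 - 166x) = sum_{k>=0} 166^k x^k, the series converges when |166x| < 1, i.e., |x| < 1/166.
So the radius of convergence is 1/166 = 1/166.

1/166


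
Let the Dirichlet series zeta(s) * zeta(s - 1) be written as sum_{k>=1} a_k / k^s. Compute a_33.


Convolution gives a_k = sum_{d | k} d * 1 = sum_{d | k} d = sigma(k), the sum of positive divisors of k.
For k = 33, the divisors are 1, 3, 11, 33, so
sigma(33) = 1 + 3 + 11 + 33 = 48.

48


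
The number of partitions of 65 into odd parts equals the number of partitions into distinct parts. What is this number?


Computing partitions of 65 into odd parts (1, 3, 5, ...):
Using the generating function prod_{k>=0} 1/(1-x^(2k+1)),
the count is 18200

18200


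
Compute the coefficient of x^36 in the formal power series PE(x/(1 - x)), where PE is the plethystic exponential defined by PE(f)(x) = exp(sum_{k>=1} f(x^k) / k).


For f(x) = x/(1 - x) we have
sum_{k>=1} f(x^k) / k = sum_{k>=1} (1/k) * x^k / (1 - x^k) = sum_{k, m >= 1} x^(k m) / k,
which after exponentiating simplifies to
PE(x/(1 - x)) = prod_{k>=1} 1 / (1 - x^k).
This is the generating function for the partition function p(n), so the coefficient of x^36 is p(36).
Computing p(36) by dynamic programming over parts 1, 2, ..., 36: p(36) = 17977.

17977


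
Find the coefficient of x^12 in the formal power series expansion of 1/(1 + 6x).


Write 1/(1 + c x) = 1/(1 - (-c) x) and apply the geometric-series identity
1/(1 - y) = sum_{k>=0} y^k to get 1/(1 + c x) = sum_{k>=0} (-c)^k x^k.
So the coefficient of x^k is (-c)^k = (-1)^k * c^k.
Here c = 6 and k = 12:
(-6)^12 = 1 * 2176782336 = 2176782336

2176782336


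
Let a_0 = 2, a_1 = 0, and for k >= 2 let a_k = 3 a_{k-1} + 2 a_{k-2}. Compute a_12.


Iterating the recurrence forward:
a_0 = 2
a_1 = 0
a_2 = 3*0 + 2*2 = 4
a_3 = 3*4 + 2*0 = 12
a_4 = 3*12 + 2*4 = 44
a_5 = 3*44 + 2*12 = 156
a_6 = 3*156 + 2*44 = 556
a_7 = 3*556 + 2*156 = 1980
a_8 = 3*1980 + 2*556 = 7052
a_9 = 3*7052 + 2*1980 = 25116
a_10 = 3*25116 + 2*7052 = 89452
a_11 = 3*89452 + 2*25116 = 318588
a_12 = 3*318588 + 2*89452 = 1134668
So a_12 = 1134668.

1134668


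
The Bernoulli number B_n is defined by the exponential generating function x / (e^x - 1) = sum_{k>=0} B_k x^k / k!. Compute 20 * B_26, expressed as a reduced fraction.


Bernoulli numbers can also be computed recursively via B_0 = 1 and sum_{j=0}^{m} C(m+1, j) B_j = 0 for m >= 1. Odd-index Bernoulli numbers vanish for k >= 3.
Computing B_26 = 8553103/6, so 20 * B_26 = 20 * 8553103/6 = 85531030/3.

85531030/3


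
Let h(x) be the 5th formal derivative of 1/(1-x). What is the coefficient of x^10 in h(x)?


Differentiating 5 times: d^5/dx^5 [1/(1-x)] = 5!/(1-x)^6.
The expansion 1/(1-x)^6 = sum_{k>=0} C(k+5, 5) x^k, so the coefficient of x^n in 5!/(1-x)^6 is 5! * C(n+5, 5).
For n = 10: 120 * C(15, 5) = 120 * 3003 = 360360

360360


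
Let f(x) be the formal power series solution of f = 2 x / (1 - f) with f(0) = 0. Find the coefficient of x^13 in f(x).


Apply Lagrange inversion: f = 2 x * phi(f) with phi(t) = 1/(1 - t), so
[x^n] f = 2^n * (1/n) [t^(n-1)] phi(t)^n = 2^n * (1/n) [t^(n-1)] (1 - t)^(-n) = 2^n * (1/n) C(2n - 2, n - 1) = 2^n * C_{n-1}.
For n = 13: C_12 = C(24, 12) / 13 = 2704156/13 = 208012.
With the 2^13 = 8192 factor, the coefficient is 8192 * 208012 = 1704034304.

1704034304


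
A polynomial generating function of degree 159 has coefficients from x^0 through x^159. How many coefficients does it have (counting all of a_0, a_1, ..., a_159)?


A polynomial of degree 159 takes the form a_0 + a_1 x + ... + a_159 x^159.
The number of coefficients is 159 + 1 = 160.

160


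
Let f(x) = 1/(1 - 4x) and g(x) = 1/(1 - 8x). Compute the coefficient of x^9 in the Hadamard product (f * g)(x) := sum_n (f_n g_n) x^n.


f has coefficients f_k = 4^k and g has coefficients g_k = 8^k, so the Hadamard product has coefficient (f*g)_k = 4^k * 8^k = 32^k.
For k = 9: 32^9 = 35184372088832.

35184372088832


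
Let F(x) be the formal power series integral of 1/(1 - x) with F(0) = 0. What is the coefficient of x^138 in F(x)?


1/(1 - x) = sum_{k>=0} x^k. Integrating termwise and using F(0) = 0 gives
F(x) = sum_{k>=0} x^(k+1) / (k+1) = sum_{m>=1} x^m / m = -ln(1 - x).
So the coefficient of x^138 is 1/138 = 1/138.

1/138


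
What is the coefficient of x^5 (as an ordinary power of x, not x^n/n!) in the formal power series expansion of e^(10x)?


The exponential series is e^y = sum_{k>=0} y^k / k!. Substituting y = 10x gives
e^(10x) = sum_{k>=0} 10^k x^k / k!.
So the coefficient of x^n is a^n/n! with a = 10, n = 5:
10^5 / 5! = 100000/120 = 2500/3

2500/3
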